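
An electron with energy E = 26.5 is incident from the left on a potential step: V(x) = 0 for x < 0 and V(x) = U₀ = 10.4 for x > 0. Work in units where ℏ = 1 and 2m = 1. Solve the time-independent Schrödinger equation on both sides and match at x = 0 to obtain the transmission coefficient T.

T = 0.985

The wavenumbers are k₁ = √(2mE)/ℏ = 5.148 on the left and k₂ = √(2m(E − U₀))/ℏ = 4.012 on the right.
Matching ψ and ψ′ at x = 0 gives r = (k₁ − k₂)/(k₁ + k₂), so R = r² = 0.01536 and T = 1 − R = 0.9846.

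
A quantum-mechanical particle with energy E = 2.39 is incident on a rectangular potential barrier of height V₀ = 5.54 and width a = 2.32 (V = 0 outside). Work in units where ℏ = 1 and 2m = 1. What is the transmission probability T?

E < V₀: inside the barrier ψ ∝ e^{±κx} with κ = √(2m(V₀ − E))/ℏ = 1.775.
κa = 4.118, sinh(κa) = 30.70.
Matching ψ, ψ′ at both faces gives T = [1 + V₀² sinh²(κa) / (4E(V₀ − E))]⁻¹ = 1/961.4 = 0.00104.

T = 0.00104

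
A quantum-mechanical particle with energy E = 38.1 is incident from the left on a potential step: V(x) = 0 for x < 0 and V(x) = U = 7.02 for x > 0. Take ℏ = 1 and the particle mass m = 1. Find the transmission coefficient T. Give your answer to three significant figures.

On each side the TISE gives plane waves with k = √(2m(E − V))/ℏ: k₁ = √(2·1·38.1) = 8.729, k₂ = √(2·1·31.08) = 7.884.
Matching ψ and ψ′ at x = 0 gives r = (k₁ − k₂)/(k₁ + k₂), so R = r² = 0.002588 and T = 1 − R = 0.9974.

T = 0.997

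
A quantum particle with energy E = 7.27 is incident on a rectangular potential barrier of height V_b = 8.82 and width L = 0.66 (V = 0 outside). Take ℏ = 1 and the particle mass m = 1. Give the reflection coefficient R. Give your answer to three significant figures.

R = 0.782

Since E < V_b the interior solution is evanescent with decay constant κ = √(2m(V_b − E))/ℏ = 1.761.
κL = 1.162, sinh(κL) = 1.442.
The exact tunnelling result is T⁻¹ = 1 + V_b² sinh²(κL) / [4E(V_b − E)] = 4.588, so T = 0.218.
R = 1 − T = 0.782.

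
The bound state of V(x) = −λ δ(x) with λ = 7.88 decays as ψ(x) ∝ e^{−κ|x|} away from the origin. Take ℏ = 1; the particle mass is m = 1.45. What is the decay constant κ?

Integrate −(ℏ²/2m)ψ'' − λδ(x)ψ = Eψ from −ε to +ε: the ψ'' term gives ψ'(0⁺) − ψ'(0⁻) and the δ term gives −(2mλ/ℏ²)ψ(0).
With ψ ∝ e^{−κ|x|} this yields −2κ = −2mλ/ℏ², so κ = mλ/ℏ² = 11.43.

κ = 11.4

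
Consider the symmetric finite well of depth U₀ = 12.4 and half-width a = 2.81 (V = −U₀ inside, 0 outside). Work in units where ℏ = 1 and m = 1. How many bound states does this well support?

N = 9

The dimensionless depth is z₀ = a√(2mU₀)/ℏ = 2.81 × √(24.80) = 13.99.
A new bound state (alternating even/odd) appears each time z₀ passes a multiple of π/2, so N = ⌊2z₀/π⌋ + 1 = ⌊8.909⌋ + 1 = 9.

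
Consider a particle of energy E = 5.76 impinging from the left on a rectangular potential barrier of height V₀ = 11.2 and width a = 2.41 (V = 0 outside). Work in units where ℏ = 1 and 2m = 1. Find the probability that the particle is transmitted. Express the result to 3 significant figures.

E < V₀: inside the barrier ψ ∝ e^{±κx} with κ = √(2m(V₀ − E))/ℏ = 2.332.
κa = 5.621, sinh(κa) = 138.1.
Matching ψ, ψ′ at both faces gives T = [1 + V₀² sinh²(κa) / (4E(V₀ − E))]⁻¹ = 1/19080 = 0.0000524.

T = 0.0000524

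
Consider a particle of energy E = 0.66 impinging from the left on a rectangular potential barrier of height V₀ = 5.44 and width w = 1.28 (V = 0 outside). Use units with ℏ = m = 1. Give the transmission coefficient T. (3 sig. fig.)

T = 0.000623

E < V₀: inside the barrier ψ ∝ e^{±κx} with κ = √(2m(V₀ − E))/ℏ = 3.092.
κw = 3.958, sinh(κw) = 26.16.
The exact tunnelling result is T⁻¹ = 1 + V₀² sinh²(κw) / [4E(V₀ − E)] = 1606, so T = 0.000623.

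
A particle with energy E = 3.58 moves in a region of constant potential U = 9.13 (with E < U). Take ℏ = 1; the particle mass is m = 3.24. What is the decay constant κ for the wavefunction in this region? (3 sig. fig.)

κ = 6.00

Since E < U the TISE in this region is ψ'' = κ²ψ with κ = √(2m(U − E))/ℏ.
κ = √(2 × 3.24 × 5.55) = 5.997.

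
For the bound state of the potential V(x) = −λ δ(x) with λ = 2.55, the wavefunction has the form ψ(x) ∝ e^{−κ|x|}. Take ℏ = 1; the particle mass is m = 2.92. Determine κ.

Integrate −(ℏ²/2m)ψ'' − λδ(x)ψ = Eψ from −ε to +ε: the ψ'' term gives ψ'(0⁺) − ψ'(0⁻) and the δ term gives −(2mλ/ℏ²)ψ(0).
With ψ ∝ e^{−κ|x|} this yields −2κ = −2mλ/ℏ², so κ = mλ/ℏ² = 7.446.

κ = 7.45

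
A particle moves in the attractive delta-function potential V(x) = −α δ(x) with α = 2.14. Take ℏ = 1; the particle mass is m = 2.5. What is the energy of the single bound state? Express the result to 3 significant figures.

E = -5.72

For x ≠ 0 the bound state is ψ ∝ e^{−κ|x|}; integrating the TISE across the delta gives the cusp condition 2κ = 2mα/ℏ², so κ = 5.350.
Then E = −ℏ²κ²/(2m) = −mα²/(2ℏ²) = -5.725.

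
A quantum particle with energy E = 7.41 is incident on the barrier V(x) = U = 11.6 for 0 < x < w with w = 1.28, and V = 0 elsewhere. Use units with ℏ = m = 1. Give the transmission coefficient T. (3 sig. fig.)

Since E < U the interior solution is evanescent with decay constant κ = √(2m(U − E))/ℏ = 2.895.
κw = 3.705, sinh(κw) = 20.32.
The exact tunnelling result is T⁻¹ = 1 + U² sinh²(κw) / [4E(U − E)] = 448.4, so T = 0.00223.

T = 0.00223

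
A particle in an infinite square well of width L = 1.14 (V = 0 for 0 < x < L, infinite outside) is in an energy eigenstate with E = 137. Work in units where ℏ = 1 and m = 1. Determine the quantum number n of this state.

For an infinite well E_n = n²π²ℏ²/(2mL²), so n = (L/πℏ)√(2mE).
n = (1.14/π) × √(2 × 1 × 137) = 6.007 → n = 6.

n = 6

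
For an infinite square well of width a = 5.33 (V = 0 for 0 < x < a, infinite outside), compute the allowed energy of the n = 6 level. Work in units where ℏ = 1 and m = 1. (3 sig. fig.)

E = 6.25

The infinite-well eigenfunctions ψ_n = √(2/a) sin(nπx/a) vanish at both walls, giving E_n = n²π²ℏ²/(2ma²).
E_6 = 6² × π² / (2 × 1 × 5.33²) = 6.253.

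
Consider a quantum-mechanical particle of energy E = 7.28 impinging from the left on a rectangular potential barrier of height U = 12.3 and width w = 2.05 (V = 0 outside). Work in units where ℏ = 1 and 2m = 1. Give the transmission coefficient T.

Since E < U the interior solution is evanescent with decay constant κ = √(2m(U − E))/ℏ = 2.241.
κw = 4.593, sinh(κw) = 49.39.
The exact tunnelling result is T⁻¹ = 1 + U² sinh²(κw) / [4E(U − E)] = 2526, so T = 0.000396.

T = 0.000396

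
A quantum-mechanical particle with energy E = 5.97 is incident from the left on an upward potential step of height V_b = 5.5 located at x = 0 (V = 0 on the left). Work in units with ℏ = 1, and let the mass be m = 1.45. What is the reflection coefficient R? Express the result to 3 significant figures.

On each side the TISE gives plane waves with k = √(2m(E − V))/ℏ: k₁ = √(2·1.45·5.97) = 4.161, k₂ = √(2·1.45·0.47) = 1.167.
Continuity of ψ and ψ′ at the step yields the reflection amplitude r = (k₁ − k₂)/(k₁ + k₂) = 0.5618; thus R = |r|² = 0.3156, T = 0.6844.

R = 0.316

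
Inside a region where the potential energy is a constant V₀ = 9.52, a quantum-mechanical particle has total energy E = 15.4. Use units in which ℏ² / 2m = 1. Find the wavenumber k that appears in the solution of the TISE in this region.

k = 2.42

With E > V₀ the solution is oscillatory, ψ ∝ e^{±ikx} with k = √(2m(E − V₀))/ℏ.
k = √(2 × 0.5 × 5.88) = 2.425.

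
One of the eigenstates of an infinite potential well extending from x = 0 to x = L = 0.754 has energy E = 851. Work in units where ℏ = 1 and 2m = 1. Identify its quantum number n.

n = 7

For an infinite well E_n = n²π²ℏ²/(2mL²), so n = (L/πℏ)√(2mE).
n = (0.754/π) × √(2 × 0.5 × 851) = 7.001 → n = 7.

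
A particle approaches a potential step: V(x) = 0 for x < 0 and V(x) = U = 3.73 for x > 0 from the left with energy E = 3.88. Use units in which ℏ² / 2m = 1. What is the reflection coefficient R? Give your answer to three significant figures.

R = 0.451

On each side the TISE gives plane waves with k = √(2m(E − V))/ℏ: k₁ = √(2·½·3.88) = 1.970, k₂ = √(2·½·0.15) = 0.3873.
Continuity of ψ and ψ′ at the step yields the reflection amplitude r = (k₁ − k₂)/(k₁ + k₂) = 0.6714; thus R = |r|² = 0.4507, T = 0.5493.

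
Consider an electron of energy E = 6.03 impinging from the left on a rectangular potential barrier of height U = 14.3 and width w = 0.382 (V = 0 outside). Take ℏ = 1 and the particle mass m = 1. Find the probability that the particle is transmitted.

T = 0.161

Since E < U the interior solution is evanescent with decay constant κ = √(2m(U − E))/ℏ = 4.067.
κw = 1.554, sinh(κw) = 2.258.
Matching ψ, ψ′ at both faces gives T = [1 + U² sinh²(κw) / (4E(U − E))]⁻¹ = 1/6.229 = 0.161.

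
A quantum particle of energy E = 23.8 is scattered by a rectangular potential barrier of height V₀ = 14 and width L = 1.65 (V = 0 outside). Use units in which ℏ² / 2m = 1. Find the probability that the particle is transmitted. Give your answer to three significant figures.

Above the barrier the interior wavenumber is k₂ = √(2m(E − V₀))/ℏ = 3.130, giving phase k₂L = 5.165.
T = [1 + V₀² sin²(k₂L) / (4E(E − V₀))]⁻¹ = 1/1.170 = 0.855.

T = 0.855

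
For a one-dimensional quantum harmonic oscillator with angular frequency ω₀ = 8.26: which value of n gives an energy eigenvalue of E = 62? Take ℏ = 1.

E_n = ℏω₀(n + ½) ⇒ n = E/(ℏω₀) − ½ = 62/8.26 − 0.5 = 7.006 → n = 7.

n = 7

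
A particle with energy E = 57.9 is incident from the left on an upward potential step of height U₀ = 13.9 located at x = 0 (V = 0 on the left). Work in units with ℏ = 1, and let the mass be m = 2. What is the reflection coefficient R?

R = 0.00470

On each side the TISE gives plane waves with k = √(2m(E − V))/ℏ: k₁ = √(2·2·57.9) = 15.22, k₂ = √(2·2·44) = 13.27.
Continuity of ψ and ψ′ at the step yields the reflection amplitude r = (k₁ − k₂)/(k₁ + k₂) = 0.06852; thus R = |r|² = 0.004696, T = 0.9953.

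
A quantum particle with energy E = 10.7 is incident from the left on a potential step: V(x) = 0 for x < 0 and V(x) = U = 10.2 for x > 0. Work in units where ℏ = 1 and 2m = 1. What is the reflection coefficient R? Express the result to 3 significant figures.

On each side the TISE gives plane waves with k = √(2m(E − V))/ℏ: k₁ = √(2·½·10.7) = 3.271, k₂ = √(2·½·0.5) = 0.7071.
Matching ψ and ψ′ at x = 0 gives r = (k₁ − k₂)/(k₁ + k₂), so R = r² = 0.4154 and T = 1 − R = 0.5846.

R = 0.415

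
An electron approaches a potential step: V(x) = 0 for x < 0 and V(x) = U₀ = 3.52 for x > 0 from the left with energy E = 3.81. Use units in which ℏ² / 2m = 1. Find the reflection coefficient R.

R = 0.322

On each side the TISE gives plane waves with k = √(2m(E − V))/ℏ: k₁ = √(2·½·3.81) = 1.952, k₂ = √(2·½·0.29) = 0.5385.
Matching ψ and ψ′ at x = 0 gives r = (k₁ − k₂)/(k₁ + k₂), so R = r² = 0.3221 and T = 1 − R = 0.6779.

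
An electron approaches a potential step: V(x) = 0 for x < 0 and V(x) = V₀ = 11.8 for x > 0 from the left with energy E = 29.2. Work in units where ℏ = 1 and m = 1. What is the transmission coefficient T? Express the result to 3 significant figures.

On each side the TISE gives plane waves with k = √(2m(E − V))/ℏ: k₁ = √(2·1·29.2) = 7.642, k₂ = √(2·1·17.4) = 5.899.
Matching ψ and ψ′ at x = 0 gives r = (k₁ − k₂)/(k₁ + k₂), so R = r² = 0.01657 and T = 1 − R = 0.9834.

T = 0.983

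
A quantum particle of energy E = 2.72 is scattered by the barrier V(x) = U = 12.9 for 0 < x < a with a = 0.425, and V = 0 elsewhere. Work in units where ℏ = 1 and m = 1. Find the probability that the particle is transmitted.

T = 0.0567

E < U: inside the barrier ψ ∝ e^{±κx} with κ = √(2m(U − E))/ℏ = 4.512.
κa = 1.918, sinh(κa) = 3.329.
The exact tunnelling result is T⁻¹ = 1 + U² sinh²(κa) / [4E(U − E)] = 17.65, so T = 0.0567.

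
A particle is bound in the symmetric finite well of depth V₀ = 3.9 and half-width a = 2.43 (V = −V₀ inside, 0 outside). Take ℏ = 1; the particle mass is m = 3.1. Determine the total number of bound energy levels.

Define the well-strength parameter z₀ = (a/ℏ)√(2mV₀) = 2.43 × √(2·3.1·3.9) = 11.95.
The even/odd transcendental equations gain one root per π/2 in z₀, giving N = 1 + ⌊2z₀/π⌋ = 1 + ⌊7.607⌋ = 8.

N = 8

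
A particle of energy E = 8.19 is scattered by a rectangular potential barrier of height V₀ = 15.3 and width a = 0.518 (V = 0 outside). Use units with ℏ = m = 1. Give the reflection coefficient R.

R = 0.923

E < V₀: inside the barrier ψ ∝ e^{±κx} with κ = √(2m(V₀ − E))/ℏ = 3.771.
κa = 1.953, sinh(κa) = 3.455.
Matching ψ, ψ′ at both faces gives T = [1 + V₀² sinh²(κa) / (4E(V₀ − E))]⁻¹ = 1/13.00 = 0.0769.
R = 1 − T = 0.923.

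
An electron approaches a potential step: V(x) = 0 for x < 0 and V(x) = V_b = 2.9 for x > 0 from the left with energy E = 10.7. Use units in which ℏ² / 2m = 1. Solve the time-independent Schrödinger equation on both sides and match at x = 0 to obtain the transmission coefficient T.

T = 0.994

The wavenumbers are k₁ = √(2mE)/ℏ = 3.271 on the left and k₂ = √(2m(E − V_b))/ℏ = 2.793 on the right.
Matching ψ and ψ′ at x = 0 gives r = (k₁ − k₂)/(k₁ + k₂), so R = r² = 0.006220 and T = 1 − R = 0.9938.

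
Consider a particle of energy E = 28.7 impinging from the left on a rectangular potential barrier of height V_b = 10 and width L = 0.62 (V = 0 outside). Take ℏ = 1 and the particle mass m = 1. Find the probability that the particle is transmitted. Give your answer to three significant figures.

E > V_b: inside the barrier k₂ = √(2m(E − V_b))/ℏ = 6.116, k₂L = 3.792.
T = [1 + V_b² sin²(k₂L) / (4E(E − V_b))]⁻¹ = 1/1.017 = 0.983.

T = 0.983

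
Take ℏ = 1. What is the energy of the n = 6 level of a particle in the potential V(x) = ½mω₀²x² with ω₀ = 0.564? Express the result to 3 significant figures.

Using E_n = (n + ½)ℏω₀: E_6 = 6.5 × 0.564 = 3.666.

E = 3.67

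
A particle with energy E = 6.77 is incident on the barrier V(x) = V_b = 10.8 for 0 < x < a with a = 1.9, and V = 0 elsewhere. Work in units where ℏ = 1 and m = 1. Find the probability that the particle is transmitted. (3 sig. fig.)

T = 0.0000772

Since E < V_b the interior solution is evanescent with decay constant κ = √(2m(V_b − E))/ℏ = 2.839.
κa = 5.394, sinh(κa) = 110.1.
The exact tunnelling result is T⁻¹ = 1 + V_b² sinh²(κa) / [4E(V_b − E)] = 12950, so T = 0.0000772.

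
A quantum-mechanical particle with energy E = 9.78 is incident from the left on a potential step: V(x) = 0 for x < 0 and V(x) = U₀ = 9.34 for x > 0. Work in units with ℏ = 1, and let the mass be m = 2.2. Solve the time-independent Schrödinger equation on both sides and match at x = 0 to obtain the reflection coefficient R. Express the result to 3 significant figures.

R = 0.423

The wavenumbers are k₁ = √(2mE)/ℏ = 6.560 on the left and k₂ = √(2m(E − U₀))/ℏ = 1.391 on the right.
Continuity of ψ and ψ′ at the step yields the reflection amplitude r = (k₁ − k₂)/(k₁ + k₂) = 0.6500; thus R = |r|² = 0.4225, T = 0.5775.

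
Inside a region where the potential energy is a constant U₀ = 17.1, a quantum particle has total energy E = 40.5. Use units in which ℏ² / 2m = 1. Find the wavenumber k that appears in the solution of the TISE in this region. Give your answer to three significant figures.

k = 4.84

With E > U₀ the solution is oscillatory, ψ ∝ e^{±ikx} with k = √(2m(E − U₀))/ℏ.
k = √(2 × 0.5 × 23.4) = 4.837.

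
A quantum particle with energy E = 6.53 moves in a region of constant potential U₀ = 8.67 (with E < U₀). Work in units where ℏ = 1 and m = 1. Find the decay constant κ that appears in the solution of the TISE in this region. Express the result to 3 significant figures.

κ = 2.07

Since E < U₀ the TISE in this region is ψ'' = κ²ψ with κ = √(2m(U₀ − E))/ℏ.
κ = √(2 × 1 × 2.14) = 2.069.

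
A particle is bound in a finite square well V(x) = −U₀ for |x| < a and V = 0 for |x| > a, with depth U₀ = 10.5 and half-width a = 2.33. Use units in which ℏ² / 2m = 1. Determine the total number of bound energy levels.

Define the well-strength parameter z₀ = (a/ℏ)√(2mU₀) = 2.33 × √(2·0.5·10.5) = 7.550.
A new bound state (alternating even/odd) appears each time z₀ passes a multiple of π/2, so N = ⌊2z₀/π⌋ + 1 = ⌊4.807⌋ + 1 = 5.

N = 5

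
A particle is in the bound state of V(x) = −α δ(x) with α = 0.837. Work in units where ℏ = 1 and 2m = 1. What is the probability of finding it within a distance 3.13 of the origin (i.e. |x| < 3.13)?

P = 0.927

The normalised bound state is ψ = √κ e^{−κ|x|} with κ = mα/ℏ² = 0.4185.
P(|x| < d) = ∫_{−d}^{d} κ e^{−2κ|x|} dx = 1 − e^{−2κd} = 1 − e^{−2.620} = 0.9272.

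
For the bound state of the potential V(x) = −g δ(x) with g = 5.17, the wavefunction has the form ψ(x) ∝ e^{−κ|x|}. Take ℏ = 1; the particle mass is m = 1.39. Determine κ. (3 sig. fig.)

κ = 7.19

Integrating the TISE across x = 0 gives the cusp condition ψ'(0⁺) − ψ'(0⁻) = −(2mg/ℏ²)ψ(0).
With ψ ∝ e^{−κ|x|} this yields −2κ = −2mg/ℏ², so κ = mg/ℏ² = 7.186.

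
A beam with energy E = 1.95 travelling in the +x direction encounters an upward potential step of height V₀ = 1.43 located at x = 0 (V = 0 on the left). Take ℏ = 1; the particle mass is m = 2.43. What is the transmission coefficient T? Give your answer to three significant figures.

The wavenumbers are k₁ = √(2mE)/ℏ = 3.078 on the left and k₂ = √(2m(E − V₀))/ℏ = 1.590 on the right.
Continuity of ψ and ψ′ at the step yields the reflection amplitude r = (k₁ − k₂)/(k₁ + k₂) = 0.3189; thus R = |r|² = 0.1017, T = 0.8983.

T = 0.898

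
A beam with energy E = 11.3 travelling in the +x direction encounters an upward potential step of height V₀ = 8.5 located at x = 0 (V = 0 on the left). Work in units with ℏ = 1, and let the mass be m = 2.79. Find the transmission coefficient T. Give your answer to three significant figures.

On each side the TISE gives plane waves with k = √(2m(E − V))/ℏ: k₁ = √(2·2.79·11.3) = 7.941, k₂ = √(2·2.79·2.8) = 3.953.
Matching ψ and ψ′ at x = 0 gives r = (k₁ − k₂)/(k₁ + k₂), so R = r² = 0.1124 and T = 1 − R = 0.8876.

T = 0.888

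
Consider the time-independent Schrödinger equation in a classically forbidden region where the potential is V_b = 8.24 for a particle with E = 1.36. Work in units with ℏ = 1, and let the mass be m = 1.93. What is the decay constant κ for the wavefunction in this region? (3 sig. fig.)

Since E < V_b the TISE in this region is ψ'' = κ²ψ with κ = √(2m(V_b − E))/ℏ.
κ = √(2 × 1.93 × 6.88) = 5.153.

κ = 5.15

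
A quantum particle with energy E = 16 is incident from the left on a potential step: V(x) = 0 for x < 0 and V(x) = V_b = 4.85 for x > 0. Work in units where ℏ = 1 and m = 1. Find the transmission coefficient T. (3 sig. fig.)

T = 0.992

On each side the TISE gives plane waves with k = √(2m(E − V))/ℏ: k₁ = √(2·1·16) = 5.657, k₂ = √(2·1·11.15) = 4.722.
Matching ψ and ψ′ at x = 0 gives r = (k₁ − k₂)/(k₁ + k₂), so R = r² = 0.008108 and T = 1 − R = 0.9919.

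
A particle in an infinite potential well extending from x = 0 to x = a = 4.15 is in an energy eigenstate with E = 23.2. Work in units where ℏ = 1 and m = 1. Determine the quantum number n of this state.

From E_n = n²π²ℏ²/(2ma²) invert to n = √(2ma²E)/(πℏ).
n = (4.15/π) × √(2 × 1 × 23.2) = 8.998 → n = 9.

n = 9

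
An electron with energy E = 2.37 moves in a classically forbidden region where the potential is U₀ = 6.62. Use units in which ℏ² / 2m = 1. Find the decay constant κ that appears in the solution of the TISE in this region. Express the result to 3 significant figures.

Since E < U₀ the TISE in this region is ψ'' = κ²ψ with κ = √(2m(U₀ − E))/ℏ.
κ = √(2 × 0.5 × 4.25) = 2.062.

κ = 2.06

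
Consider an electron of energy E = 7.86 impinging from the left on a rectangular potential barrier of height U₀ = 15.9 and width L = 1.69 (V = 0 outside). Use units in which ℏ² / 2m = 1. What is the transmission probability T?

T = 0.000275

Since E < U₀ the interior solution is evanescent with decay constant κ = √(2m(U₀ − E))/ℏ = 2.835.
κL = 4.792, sinh(κL) = 60.27.
The exact tunnelling result is T⁻¹ = 1 + U₀² sinh²(κL) / [4E(U₀ − E)] = 3633, so T = 0.000275.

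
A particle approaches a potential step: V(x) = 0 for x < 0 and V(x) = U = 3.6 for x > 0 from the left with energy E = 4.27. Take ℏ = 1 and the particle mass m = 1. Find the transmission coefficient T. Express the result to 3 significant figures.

The wavenumbers are k₁ = √(2mE)/ℏ = 2.922 on the left and k₂ = √(2m(E − U))/ℏ = 1.158 on the right.
Matching ψ and ψ′ at x = 0 gives r = (k₁ − k₂)/(k₁ + k₂), so R = r² = 0.1871 and T = 1 − R = 0.8129.

T = 0.813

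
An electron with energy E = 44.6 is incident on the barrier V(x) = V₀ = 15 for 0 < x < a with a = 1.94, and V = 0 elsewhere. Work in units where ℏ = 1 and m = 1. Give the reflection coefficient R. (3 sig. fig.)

E > V₀: inside the barrier k₂ = √(2m(E − V₀))/ℏ = 7.694, k₂a = 14.93.
Matching at both interfaces gives T⁻¹ = 1 + V₀² sin²(k₂a) / [4E(E − V₀)] = 1.021, hence T = 0.979.
R = 1 − T = 0.0207.

R = 0.0207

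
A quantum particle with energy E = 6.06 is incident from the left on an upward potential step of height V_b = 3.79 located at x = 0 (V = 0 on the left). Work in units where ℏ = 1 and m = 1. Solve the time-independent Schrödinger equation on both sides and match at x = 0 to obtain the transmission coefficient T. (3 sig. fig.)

T = 0.942

On each side the TISE gives plane waves with k = √(2m(E − V))/ℏ: k₁ = √(2·1·6.06) = 3.481, k₂ = √(2·1·2.27) = 2.131.
Matching ψ and ψ′ at x = 0 gives r = (k₁ − k₂)/(k₁ + k₂), so R = r² = 0.05792 and T = 1 − R = 0.9421.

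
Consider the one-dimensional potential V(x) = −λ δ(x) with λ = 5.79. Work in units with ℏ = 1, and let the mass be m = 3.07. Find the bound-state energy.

For x ≠ 0 the bound state is ψ ∝ e^{−κ|x|}; integrating the TISE across the delta gives the cusp condition 2κ = 2mλ/ℏ², so κ = 17.78.
Then E = −ℏ²κ²/(2m) = −mλ²/(2ℏ²) = -51.46.

E = -51.5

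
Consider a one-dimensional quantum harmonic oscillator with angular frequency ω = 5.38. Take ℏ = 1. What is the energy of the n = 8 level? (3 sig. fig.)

E = 45.7

The oscillator eigenvalues are E_n = ℏω(n + ½), so E_8 = 5.38 × 8.5 = 45.73.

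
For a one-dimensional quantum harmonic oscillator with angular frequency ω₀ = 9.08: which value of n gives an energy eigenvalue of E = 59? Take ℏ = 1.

E_n = ℏω₀(n + ½) ⇒ n = E/(ℏω₀) − ½ = 59/9.08 − 0.5 = 5.998 → n = 6.

n = 6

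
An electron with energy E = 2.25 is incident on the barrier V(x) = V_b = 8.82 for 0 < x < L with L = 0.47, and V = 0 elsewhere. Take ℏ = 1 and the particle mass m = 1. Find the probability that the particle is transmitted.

E < V_b: inside the barrier ψ ∝ e^{±κx} with κ = √(2m(V_b − E))/ℏ = 3.625.
κL = 1.704, sinh(κL) = 2.656.
Matching ψ, ψ′ at both faces gives T = [1 + V_b² sinh²(κL) / (4E(V_b − E))]⁻¹ = 1/10.28 = 0.0973.

T = 0.0973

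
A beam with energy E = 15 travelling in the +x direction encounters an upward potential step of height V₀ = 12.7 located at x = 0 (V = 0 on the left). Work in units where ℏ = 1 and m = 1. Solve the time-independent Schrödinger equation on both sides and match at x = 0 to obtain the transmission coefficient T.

The wavenumbers are k₁ = √(2mE)/ℏ = 5.477 on the left and k₂ = √(2m(E − V₀))/ℏ = 2.145 on the right.
Matching ψ and ψ′ at x = 0 gives r = (k₁ − k₂)/(k₁ + k₂), so R = r² = 0.1912 and T = 1 − R = 0.8088.

T = 0.809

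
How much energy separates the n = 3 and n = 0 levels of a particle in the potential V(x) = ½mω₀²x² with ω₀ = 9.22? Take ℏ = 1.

E_n = ℏω₀(n + ½), so ΔE = (3 − 0) ℏω₀ = 3 × 9.22 = 27.66.

ΔE = 27.7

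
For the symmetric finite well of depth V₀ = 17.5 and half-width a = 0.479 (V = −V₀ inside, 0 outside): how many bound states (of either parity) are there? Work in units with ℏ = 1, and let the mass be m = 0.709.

Define the well-strength parameter z₀ = (a/ℏ)√(2mV₀) = 0.479 × √(2·0.709·17.5) = 2.386.
The even/odd transcendental equations gain one root per π/2 in z₀, giving N = 1 + ⌊2z₀/π⌋ = 1 + ⌊1.519⌋ = 2.

N = 2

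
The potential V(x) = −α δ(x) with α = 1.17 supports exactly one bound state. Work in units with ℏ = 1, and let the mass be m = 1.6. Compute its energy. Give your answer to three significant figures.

E = -1.10

For x ≠ 0 the bound state is ψ ∝ e^{−κ|x|}; integrating the TISE across the delta gives the cusp condition 2κ = 2mα/ℏ², so κ = 1.872.
Then E = −ℏ²κ²/(2m) = −mα²/(2ℏ²) = -1.095.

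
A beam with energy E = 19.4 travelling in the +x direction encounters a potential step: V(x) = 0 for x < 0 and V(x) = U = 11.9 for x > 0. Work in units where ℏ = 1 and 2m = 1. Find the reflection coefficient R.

On each side the TISE gives plane waves with k = √(2m(E − V))/ℏ: k₁ = √(2·½·19.4) = 4.405, k₂ = √(2·½·7.5) = 2.739.
Matching ψ and ψ′ at x = 0 gives r = (k₁ − k₂)/(k₁ + k₂), so R = r² = 0.05439 and T = 1 − R = 0.9456.

R = 0.0544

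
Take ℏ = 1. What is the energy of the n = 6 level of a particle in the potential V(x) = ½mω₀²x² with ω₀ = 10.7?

Using E_n = (n + ½)ℏω₀: E_6 = 6.5 × 10.7 = 69.55.

E = 69.6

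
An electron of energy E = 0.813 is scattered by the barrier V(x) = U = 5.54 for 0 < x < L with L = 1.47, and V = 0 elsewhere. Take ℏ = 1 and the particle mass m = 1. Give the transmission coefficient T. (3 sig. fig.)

E < U: inside the barrier ψ ∝ e^{±κx} with κ = √(2m(U − E))/ℏ = 3.075.
κL = 4.520, sinh(κL) = 45.91.
Matching ψ, ψ′ at both faces gives T = [1 + U² sinh²(κL) / (4E(U − E))]⁻¹ = 1/4208 = 0.000238.

T = 0.000238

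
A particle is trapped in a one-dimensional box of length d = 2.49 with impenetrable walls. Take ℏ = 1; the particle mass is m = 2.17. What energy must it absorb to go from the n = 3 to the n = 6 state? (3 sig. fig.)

E_n = n²π²ℏ²/(2md²), so ΔE = (6² − 3²) π²ℏ²/(2md²).
ΔE = 27 × π² / (2 × 2.17 × 2.49²) = 9.903.

ΔE = 9.90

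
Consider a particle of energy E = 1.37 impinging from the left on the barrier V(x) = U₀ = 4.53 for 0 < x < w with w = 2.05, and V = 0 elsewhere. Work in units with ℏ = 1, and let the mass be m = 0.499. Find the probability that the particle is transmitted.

E < U₀: inside the barrier ψ ∝ e^{±κx} with κ = √(2m(U₀ − E))/ℏ = 1.776.
κw = 3.641, sinh(κw) = 19.04.
Matching ψ, ψ′ at both faces gives T = [1 + U₀² sinh²(κw) / (4E(U₀ − E))]⁻¹ = 1/430.7 = 0.00232.

T = 0.00232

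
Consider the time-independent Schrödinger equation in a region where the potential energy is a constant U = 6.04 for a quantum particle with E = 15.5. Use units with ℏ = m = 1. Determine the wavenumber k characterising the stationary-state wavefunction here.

With E > U the solution is oscillatory, ψ ∝ e^{±ikx} with k = √(2m(E − U))/ℏ.
k = √(2 × 1 × 9.46) = 4.350.

k = 4.35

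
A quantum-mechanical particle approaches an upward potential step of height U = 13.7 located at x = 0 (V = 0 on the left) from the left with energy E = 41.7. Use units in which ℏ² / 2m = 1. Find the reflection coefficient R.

R = 0.00985

The wavenumbers are k₁ = √(2mE)/ℏ = 6.458 on the left and k₂ = √(2m(E − U))/ℏ = 5.292 on the right.
Matching ψ and ψ′ at x = 0 gives r = (k₁ − k₂)/(k₁ + k₂), so R = r² = 0.009850 and T = 1 − R = 0.9902.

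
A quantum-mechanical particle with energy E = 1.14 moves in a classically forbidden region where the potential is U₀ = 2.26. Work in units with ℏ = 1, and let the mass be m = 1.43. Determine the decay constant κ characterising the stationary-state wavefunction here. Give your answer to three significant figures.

κ = 1.79

Since E < U₀ the TISE in this region is ψ'' = κ²ψ with κ = √(2m(U₀ − E))/ℏ.
κ = √(2 × 1.43 × 1.12) = 1.790.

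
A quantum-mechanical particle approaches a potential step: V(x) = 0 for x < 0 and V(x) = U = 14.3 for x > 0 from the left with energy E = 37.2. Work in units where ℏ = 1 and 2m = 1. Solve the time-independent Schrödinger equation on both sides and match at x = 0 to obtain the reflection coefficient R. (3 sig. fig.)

R = 0.0146

The wavenumbers are k₁ = √(2mE)/ℏ = 6.099 on the left and k₂ = √(2m(E − U))/ℏ = 4.785 on the right.
Matching ψ and ψ′ at x = 0 gives r = (k₁ − k₂)/(k₁ + k₂), so R = r² = 0.01457 and T = 1 − R = 0.9854.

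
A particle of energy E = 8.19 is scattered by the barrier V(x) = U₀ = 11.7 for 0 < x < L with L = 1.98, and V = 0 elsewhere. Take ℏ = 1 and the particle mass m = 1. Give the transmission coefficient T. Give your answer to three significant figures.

Since E < U₀ the interior solution is evanescent with decay constant κ = √(2m(U₀ − E))/ℏ = 2.650.
κL = 5.246, sinh(κL) = 94.91.
Matching ψ, ψ′ at both faces gives T = [1 + U₀² sinh²(κL) / (4E(U₀ − E))]⁻¹ = 1/10720 = 0.0000932.

T = 0.0000932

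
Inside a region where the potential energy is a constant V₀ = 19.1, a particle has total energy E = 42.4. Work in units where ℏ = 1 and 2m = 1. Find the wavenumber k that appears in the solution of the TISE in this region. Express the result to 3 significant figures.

With E > V₀ the solution is oscillatory, ψ ∝ e^{±ikx} with k = √(2m(E − V₀))/ℏ.
k = √(2 × 0.5 × 23.3) = 4.827.

k = 4.83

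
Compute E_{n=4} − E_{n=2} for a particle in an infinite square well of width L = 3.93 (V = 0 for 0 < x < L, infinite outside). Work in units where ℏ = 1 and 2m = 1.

E_n = n²π²ℏ²/(2mL²), so ΔE = (4² − 2²) π²ℏ²/(2mL²).
ΔE = 12 × π² / (2 × 0.5 × 3.93²) = 7.668.

ΔE = 7.67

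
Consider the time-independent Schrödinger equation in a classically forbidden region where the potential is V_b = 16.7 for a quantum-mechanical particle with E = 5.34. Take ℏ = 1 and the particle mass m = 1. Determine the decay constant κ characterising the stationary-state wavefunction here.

Since E < V_b the TISE in this region is ψ'' = κ²ψ with κ = √(2m(V_b − E))/ℏ.
κ = √(2 × 1 × 11.36) = 4.767.

κ = 4.77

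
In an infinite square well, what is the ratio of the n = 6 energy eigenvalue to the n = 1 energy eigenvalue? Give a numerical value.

36

E_n = n²π²ℏ²/(2mL²) so the ratio is n₂²/n₁² = 36/1 = 36.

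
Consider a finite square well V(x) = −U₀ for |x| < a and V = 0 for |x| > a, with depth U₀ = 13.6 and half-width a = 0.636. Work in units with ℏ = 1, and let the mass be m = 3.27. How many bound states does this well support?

N = 4

Define the well-strength parameter z₀ = (a/ℏ)√(2mU₀) = 0.636 × √(2·3.27·13.6) = 5.998.
The even/odd transcendental equations gain one root per π/2 in z₀, giving N = 1 + ⌊2z₀/π⌋ = 1 + ⌊3.819⌋ = 4.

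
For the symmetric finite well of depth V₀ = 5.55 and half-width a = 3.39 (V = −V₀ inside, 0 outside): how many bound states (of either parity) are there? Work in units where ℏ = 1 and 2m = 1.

Define the well-strength parameter z₀ = (a/ℏ)√(2mV₀) = 3.39 × √(2·0.5·5.55) = 7.986.
The even/odd transcendental equations gain one root per π/2 in z₀, giving N = 1 + ⌊2z₀/π⌋ = 1 + ⌊5.084⌋ = 6.

N = 6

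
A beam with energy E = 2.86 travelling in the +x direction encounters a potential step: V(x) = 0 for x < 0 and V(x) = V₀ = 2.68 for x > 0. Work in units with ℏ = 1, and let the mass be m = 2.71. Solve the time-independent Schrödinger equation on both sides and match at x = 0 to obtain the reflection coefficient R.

R = 0.359

The wavenumbers are k₁ = √(2mE)/ℏ = 3.937 on the left and k₂ = √(2m(E − V₀))/ℏ = 0.9877 on the right.
Continuity of ψ and ψ′ at the step yields the reflection amplitude r = (k₁ − k₂)/(k₁ + k₂) = 0.5989; thus R = |r|² = 0.3587, T = 0.6413.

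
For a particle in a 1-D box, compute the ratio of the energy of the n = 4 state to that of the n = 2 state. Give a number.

4

E_n = n²π²ℏ²/(2mL²) so the ratio is n₂²/n₁² = 16/4 = 4.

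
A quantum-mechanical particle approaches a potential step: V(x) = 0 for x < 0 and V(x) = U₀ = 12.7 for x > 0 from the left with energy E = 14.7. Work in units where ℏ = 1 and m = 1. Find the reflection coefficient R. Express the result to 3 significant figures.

The wavenumbers are k₁ = √(2mE)/ℏ = 5.422 on the left and k₂ = √(2m(E − U₀))/ℏ = 2.000 on the right.
Continuity of ψ and ψ′ at the step yields the reflection amplitude r = (k₁ − k₂)/(k₁ + k₂) = 0.4611; thus R = |r|² = 0.2126, T = 0.7874.

R = 0.213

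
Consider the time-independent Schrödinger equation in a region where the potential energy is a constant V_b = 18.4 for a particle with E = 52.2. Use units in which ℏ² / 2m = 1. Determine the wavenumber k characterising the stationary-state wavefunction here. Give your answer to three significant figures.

k = 5.81

With E > V_b the solution is oscillatory, ψ ∝ e^{±ikx} with k = √(2m(E − V_b))/ℏ.
k = √(2 × 0.5 × 33.8) = 5.814.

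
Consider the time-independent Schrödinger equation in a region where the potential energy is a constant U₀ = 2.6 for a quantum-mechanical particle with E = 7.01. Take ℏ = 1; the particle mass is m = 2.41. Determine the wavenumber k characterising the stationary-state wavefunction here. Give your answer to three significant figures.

With E > U₀ the solution is oscillatory, ψ ∝ e^{±ikx} with k = √(2m(E − U₀))/ℏ.
k = √(2 × 2.41 × 4.41) = 4.610.

k = 4.61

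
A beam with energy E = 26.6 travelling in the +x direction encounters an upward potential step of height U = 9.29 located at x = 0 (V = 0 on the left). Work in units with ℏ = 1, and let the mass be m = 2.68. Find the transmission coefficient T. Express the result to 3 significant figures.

The wavenumbers are k₁ = √(2mE)/ℏ = 11.94 on the left and k₂ = √(2m(E − U))/ℏ = 9.632 on the right.
Matching ψ and ψ′ at x = 0 gives r = (k₁ − k₂)/(k₁ + k₂), so R = r² = 0.01145 and T = 1 − R = 0.9886.

T = 0.989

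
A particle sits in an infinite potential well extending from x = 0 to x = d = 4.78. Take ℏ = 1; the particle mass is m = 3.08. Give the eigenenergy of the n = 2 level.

The infinite-well eigenfunctions ψ_n = √(2/d) sin(nπx/d) vanish at both walls, giving E_n = n²π²ℏ²/(2md²).
E_2 = 2² × π² / (2 × 3.08 × 4.78²) = 0.2805.

E = 0.280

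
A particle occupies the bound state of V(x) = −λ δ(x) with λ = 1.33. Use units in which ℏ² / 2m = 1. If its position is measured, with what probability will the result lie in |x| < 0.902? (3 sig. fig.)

The normalised bound state is ψ = √κ e^{−κ|x|} with κ = mλ/ℏ² = 0.6650.
P(|x| < d) = ∫_{−d}^{d} κ e^{−2κ|x|} dx = 1 − e^{−2κd} = 1 − e^{−1.200} = 0.6987.

P = 0.699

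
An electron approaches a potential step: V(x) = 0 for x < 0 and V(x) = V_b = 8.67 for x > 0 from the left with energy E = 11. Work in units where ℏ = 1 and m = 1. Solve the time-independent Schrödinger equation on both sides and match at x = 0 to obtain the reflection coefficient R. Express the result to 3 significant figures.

The wavenumbers are k₁ = √(2mE)/ℏ = 4.690 on the left and k₂ = √(2m(E − V_b))/ℏ = 2.159 on the right.
Matching ψ and ψ′ at x = 0 gives r = (k₁ − k₂)/(k₁ + k₂), so R = r² = 0.1366 and T = 1 − R = 0.8634.

R = 0.137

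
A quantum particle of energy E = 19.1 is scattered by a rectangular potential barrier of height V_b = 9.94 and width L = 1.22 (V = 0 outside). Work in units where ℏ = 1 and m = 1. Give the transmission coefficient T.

T = 0.903

E > V_b: inside the barrier k₂ = √(2m(E − V_b))/ℏ = 4.280, k₂L = 5.222.
T = [1 + V_b² sin²(k₂L) / (4E(E − V_b))]⁻¹ = 1/1.108 = 0.903.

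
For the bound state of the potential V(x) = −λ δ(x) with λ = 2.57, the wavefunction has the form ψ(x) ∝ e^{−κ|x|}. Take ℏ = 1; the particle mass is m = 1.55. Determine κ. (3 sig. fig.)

κ = 3.98

Integrating the TISE across x = 0 gives the cusp condition ψ'(0⁺) − ψ'(0⁻) = −(2mλ/ℏ²)ψ(0).
With ψ ∝ e^{−κ|x|} this yields −2κ = −2mλ/ℏ², so κ = mλ/ℏ² = 3.984.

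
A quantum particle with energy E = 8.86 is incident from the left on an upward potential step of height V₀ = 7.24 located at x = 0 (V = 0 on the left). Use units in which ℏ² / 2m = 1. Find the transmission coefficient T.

T = 0.839

On each side the TISE gives plane waves with k = √(2m(E − V))/ℏ: k₁ = √(2·½·8.86) = 2.977, k₂ = √(2·½·1.62) = 1.273.
Matching ψ and ψ′ at x = 0 gives r = (k₁ − k₂)/(k₁ + k₂), so R = r² = 0.1608 and T = 1 − R = 0.8392.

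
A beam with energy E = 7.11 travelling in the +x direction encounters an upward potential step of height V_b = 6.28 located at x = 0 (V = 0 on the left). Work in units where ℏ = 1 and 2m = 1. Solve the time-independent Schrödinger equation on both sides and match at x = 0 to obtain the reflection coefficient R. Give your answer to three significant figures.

On each side the TISE gives plane waves with k = √(2m(E − V))/ℏ: k₁ = √(2·½·7.11) = 2.666, k₂ = √(2·½·0.83) = 0.9110.
Continuity of ψ and ψ′ at the step yields the reflection amplitude r = (k₁ − k₂)/(k₁ + k₂) = 0.4907; thus R = |r|² = 0.2408, T = 0.7592.

R = 0.241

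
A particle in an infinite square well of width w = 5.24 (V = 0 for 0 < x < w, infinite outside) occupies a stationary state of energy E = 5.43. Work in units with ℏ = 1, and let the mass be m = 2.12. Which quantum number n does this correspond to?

n = 8

From E_n = n²π²ℏ²/(2mw²) invert to n = √(2mw²E)/(πℏ).
n = (5.24/π) × √(2 × 2.12 × 5.43) = 8.003 → n = 8.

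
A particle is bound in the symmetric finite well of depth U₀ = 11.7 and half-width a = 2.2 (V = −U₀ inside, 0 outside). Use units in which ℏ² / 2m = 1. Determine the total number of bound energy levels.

N = 5

The dimensionless depth is z₀ = a√(2mU₀)/ℏ = 2.2 × √(11.70) = 7.525.
A new bound state (alternating even/odd) appears each time z₀ passes a multiple of π/2, so N = ⌊2z₀/π⌋ + 1 = ⌊4.791⌋ + 1 = 5.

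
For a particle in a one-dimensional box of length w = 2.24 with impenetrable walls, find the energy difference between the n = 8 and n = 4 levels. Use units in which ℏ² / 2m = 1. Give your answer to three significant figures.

E_n = n²π²ℏ²/(2mw²), so ΔE = (8² − 4²) π²ℏ²/(2mw²).
ΔE = 48 × π² / (2 × 0.5 × 2.24²) = 94.42.

ΔE = 94.4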